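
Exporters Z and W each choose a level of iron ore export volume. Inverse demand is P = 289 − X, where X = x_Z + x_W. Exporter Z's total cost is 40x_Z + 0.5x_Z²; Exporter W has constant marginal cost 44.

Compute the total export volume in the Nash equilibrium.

Exporter Z's profit: π = x_Z(289 − (x_Z + x_W)) − 40x_Z − 0.5x_Z².
∂π/∂x_Z = 249 − 3x_Z − x_W = 0, so x_Z = 83 − (1/3)x_W.
For W: ∂π/∂x_W = 245 − 2x_W − x_Z = 0 ⇒ x_W = 122.5 − 0.5x_Z.
Substituting the second reaction function into the first: x_Z = 83 − (1/3)(122.5 − 0.5x_Z), which gives (5/6)x_Z = 253/6 ⇒ x_Z = 50.6.
Then x_W = 122.5 − 0.5·50.6 = 97.2.
Total export volume: 50.6 + 97.2 = 147.8.

147.8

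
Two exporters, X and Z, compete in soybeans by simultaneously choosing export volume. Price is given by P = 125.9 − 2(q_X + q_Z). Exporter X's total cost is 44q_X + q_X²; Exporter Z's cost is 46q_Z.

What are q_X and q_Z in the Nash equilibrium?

8.39, 15.78

Exporter X's profit: π = q_X(125.9 − 2(q_X + q_Z)) − 44q_X − q_X².
∂π/∂q_X = 81.9 − 6q_X − 2q_Z = 0, so q_X = 13.65 − (1/3)q_Z.
For Z: ∂π/∂q_Z = 79.9 − 4q_Z − 2q_X = 0 ⇒ q_Z = 19.975 − 0.5q_X.
Solving the two reaction functions simultaneously: (1 − (−1/3)(−0.5))q_X = 13.65 − (1/3)·19.975, so (5/6)q_X = 839/120 and q_X = 8.39.
Then q_Z = 19.975 − 0.5·8.39 = 15.78.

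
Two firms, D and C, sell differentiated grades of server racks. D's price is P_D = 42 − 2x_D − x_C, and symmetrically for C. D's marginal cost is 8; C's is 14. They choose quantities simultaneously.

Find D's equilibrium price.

Firm D's profit: π = x_D(42 − 2x_D − x_C) − 8x_D.
∂π/∂x_D = 34 − 4x_D − x_C = 0 ⇒ x_D = 8.5 − 0.25x_C.
Similarly x_C = 7 − 0.25x_D.
Substituting the second reaction function into the first: x_D = 8.5 − 0.25(7 − 0.25x_D), which gives 0.9375x_D = 6.75 ⇒ x_D = 7.2.
Then x_C = 7 − 0.25·7.2 = 5.2.
P_D = 42 − 2·7.2 − 5.2 = 22.4.

22.4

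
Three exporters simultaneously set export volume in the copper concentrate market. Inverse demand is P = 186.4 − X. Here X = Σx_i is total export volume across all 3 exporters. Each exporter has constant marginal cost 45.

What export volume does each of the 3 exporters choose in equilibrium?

35.35

A representative exporter's profit is π_i = x_i(186.4 − X) − 45x_i, with X = x_i + Σ_{j≠i} x_j.
First-order condition: 141.4 − 2x_i − Σ_{j≠i} x_j = 0.
In a symmetric equilibrium every exporter chooses the same x, so Σ_{j≠i} x_j = 2x. The condition becomes 141.4 − 4x = 0, giving x = 141.4/4 = 35.35.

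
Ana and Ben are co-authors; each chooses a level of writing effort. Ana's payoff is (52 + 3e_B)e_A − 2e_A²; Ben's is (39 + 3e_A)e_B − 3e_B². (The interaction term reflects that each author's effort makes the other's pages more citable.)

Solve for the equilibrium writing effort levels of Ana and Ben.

28.6, 20.8

Expanding Ana's payoff: 52e_A + 3e_Be_A − 2e_A².
∂π/∂e_A = 52 + 3e_B − 4e_A = 0, so e_A = 13 + 0.75e_B.
Likewise for Ben: e_B = 6.5 + 0.5e_A.
Plugging e_B into Ana's best response: e_A = 13 + 0.75(6.5 + 0.5e_A) ⇒ 0.625e_A = 17.875, so e_A = 28.6.
Then e_B = 6.5 + 0.5·28.6 = 20.8.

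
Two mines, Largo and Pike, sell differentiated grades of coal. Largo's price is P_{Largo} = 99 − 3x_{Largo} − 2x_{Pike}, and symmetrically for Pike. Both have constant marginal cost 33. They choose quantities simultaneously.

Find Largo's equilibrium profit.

204.1875

Mine Largo's profit: π = x_{Largo}(99 − 3x_{Largo} − 2x_{Pike}) − 33x_{Largo}.
∂π/∂x_{Largo} = 66 − 6x_{Largo} − 2x_{Pike} = 0 ⇒ x_{Largo} = 11 − (1/3)x_{Pike}.
Setting x_{Largo} = x_{Pike} in the reaction function: x_{Largo} = 11 − (1/3)x_{Largo}, so x_{Largo} = 11 / (4/3) = 8.25.
P_{Largo} = 99 − 3·8.25 − 2·8.25 = 57.75.
Profit = (57.75 − 33)·8.25 = 204.1875.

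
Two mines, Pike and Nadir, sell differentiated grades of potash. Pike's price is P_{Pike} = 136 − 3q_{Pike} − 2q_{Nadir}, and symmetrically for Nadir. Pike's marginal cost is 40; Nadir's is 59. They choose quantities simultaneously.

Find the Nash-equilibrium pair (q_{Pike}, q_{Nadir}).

Mine Pike's profit: π = q_{Pike}(136 − 3q_{Pike} − 2q_{Nadir}) − 40q_{Pike}.
∂π/∂q_{Pike} = 96 − 6q_{Pike} − 2q_{Nadir} = 0 ⇒ q_{Pike} = 16 − (1/3)q_{Nadir}.
Similarly q_{Nadir} = 77/6 − (1/3)q_{Pike}.
Plugging q_{Nadir} into Pike's best response: q_{Pike} = 16 − (1/3)(77/6 − (1/3)q_{Pike}) ⇒ (8/9)q_{Pike} = 211/18, so q_{Pike} = 13.1875.
Then q_{Nadir} = 77/6 − (1/3)·13.1875 = 8.4375.

13.1875, 8.4375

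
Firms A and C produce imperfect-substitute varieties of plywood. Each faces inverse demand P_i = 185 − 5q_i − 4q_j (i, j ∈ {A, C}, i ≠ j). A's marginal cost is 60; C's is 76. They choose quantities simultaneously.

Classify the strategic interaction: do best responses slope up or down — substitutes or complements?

Firm A's profit: π = q_A(185 − 5q_A − 4q_C) − 60q_A.
∂π/∂q_A = 125 − 10q_A − 4q_C = 0 ⇒ q_A = 12.5 − 0.4q_C.
The best-response slope dq_A/dq_C = −0.4 < 0: the reaction function is downward-sloping, so the choices are strategic substitutes.

strategic substitutes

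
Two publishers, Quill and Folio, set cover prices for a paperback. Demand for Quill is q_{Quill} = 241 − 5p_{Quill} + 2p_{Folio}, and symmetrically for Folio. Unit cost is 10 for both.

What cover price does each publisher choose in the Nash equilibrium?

36.375

Quill's profit: π = (p_{Quill} − 10)(241 − 5p_{Quill} + 2p_{Folio}).
∂π/∂p_{Quill} = 291 − 10p_{Quill} + 2p_{Folio} = 0 ⇒ p_{Quill} = 29.1 + 0.2p_{Folio}.
By symmetry p_{Folio} = p_{Quill}; substituting into the reaction function, 0.8p_{Quill} = 29.1 and p_{Quill} = 36.375.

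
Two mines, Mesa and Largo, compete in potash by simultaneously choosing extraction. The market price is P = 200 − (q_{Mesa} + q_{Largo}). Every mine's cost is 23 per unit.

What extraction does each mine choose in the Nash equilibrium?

Mine Mesa's profit: π = q_{Mesa}(200 − (q_{Mesa} + q_{Largo})) − 23q_{Mesa}.
∂π/∂q_{Mesa} = 177 − 2q_{Mesa} − q_{Largo} = 0, so q_{Mesa} = 88.5 − 0.5q_{Largo}.
By symmetry q_{Largo} = q_{Mesa}; substituting into the reaction function, 1.5q_{Mesa} = 88.5 and q_{Mesa} = 59.

59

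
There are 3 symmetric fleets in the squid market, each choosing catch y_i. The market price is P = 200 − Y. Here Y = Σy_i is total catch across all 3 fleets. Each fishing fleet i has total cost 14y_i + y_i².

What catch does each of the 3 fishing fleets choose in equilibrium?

31

A representative fishing fleet's profit is π_i = y_i(200 − Y) − 14y_i − y_i², with Y = y_i + Σ_{j≠i} y_j.
First-order condition: 186 − 4y_i − Σ_{j≠i} y_j = 0.
Imposing symmetry (y_j = y for all j) turns Σ_{j≠i} y_j into 2y, so 186 = 6y and y = 31.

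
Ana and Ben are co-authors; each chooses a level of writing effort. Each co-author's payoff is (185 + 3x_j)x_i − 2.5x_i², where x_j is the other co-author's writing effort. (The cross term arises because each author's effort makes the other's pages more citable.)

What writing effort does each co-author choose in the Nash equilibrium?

92.5

Ana's payoff is (185 + 3x_B)x_A − 2.5x_A².
∂π/∂x_A = 185 + 3x_B − 5x_A = 0, so x_A = 37 + 0.6x_B.
By symmetry x_B = x_A; substituting into the reaction function, 0.4x_A = 37 and x_A = 92.5.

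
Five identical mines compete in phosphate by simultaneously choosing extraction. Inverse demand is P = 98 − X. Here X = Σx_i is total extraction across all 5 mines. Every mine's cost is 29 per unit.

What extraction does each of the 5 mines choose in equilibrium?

A representative mine's profit is π_i = x_i(98 − X) − 29x_i, with X = x_i + Σ_{j≠i} x_j.
First-order condition: 69 − 2x_i − Σ_{j≠i} x_j = 0.
With identical mines, set every x_j = x: then 69 − 2x − 4x = 0, i.e. x = 69/6 = 11.5.

11.5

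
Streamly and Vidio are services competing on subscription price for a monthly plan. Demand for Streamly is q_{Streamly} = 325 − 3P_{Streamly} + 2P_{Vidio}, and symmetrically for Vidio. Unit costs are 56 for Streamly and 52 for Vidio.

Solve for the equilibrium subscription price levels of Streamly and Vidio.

Streamly's profit: π = (P_{Streamly} − 56)(325 − 3P_{Streamly} + 2P_{Vidio}).
∂π/∂P_{Streamly} = 493 − 6P_{Streamly} + 2P_{Vidio} = 0 ⇒ P_{Streamly} = 493/6 + (1/3)P_{Vidio}.
Similarly P_{Vidio} = 481/6 + (1/3)P_{Streamly}.
Solving the two reaction functions simultaneously: (1 − (1/3)(1/3))P_{Streamly} = 493/6 + (1/3)·(481/6), so (8/9)P_{Streamly} = 980/9 and P_{Streamly} = 122.5.
Then P_{Vidio} = 481/6 + (1/3)·122.5 = 121.

122.5, 121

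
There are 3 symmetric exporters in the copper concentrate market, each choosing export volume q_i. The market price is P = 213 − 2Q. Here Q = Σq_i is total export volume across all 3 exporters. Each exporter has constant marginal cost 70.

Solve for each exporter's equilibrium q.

A representative exporter's profit is π_i = q_i(213 − 2Q) − 70q_i, with Q = q_i + Σ_{j≠i} q_j.
First-order condition: 143 − 4q_i − 2Σ_{j≠i} q_j = 0.
Imposing symmetry (q_j = q for all j) turns Σ_{j≠i} q_j into 2q, so 143 = 8q and q = 17.875.

17.875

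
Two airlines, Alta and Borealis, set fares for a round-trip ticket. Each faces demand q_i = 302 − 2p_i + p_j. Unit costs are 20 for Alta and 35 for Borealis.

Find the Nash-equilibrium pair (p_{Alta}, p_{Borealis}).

Alta's profit: π = (p_{Alta} − 20)(302 − 2p_{Alta} + p_{Borealis}).
∂π/∂p_{Alta} = 342 − 4p_{Alta} + p_{Borealis} = 0 ⇒ p_{Alta} = 85.5 + 0.25p_{Borealis}.
Similarly p_{Borealis} = 93 + 0.25p_{Alta}.
Plugging p_{Borealis} into Alta's best response: p_{Alta} = 85.5 + 0.25(93 + 0.25p_{Alta}) ⇒ 0.9375p_{Alta} = 108.75, so p_{Alta} = 116.
Then p_{Borealis} = 93 + 0.25·116 = 122.

116, 122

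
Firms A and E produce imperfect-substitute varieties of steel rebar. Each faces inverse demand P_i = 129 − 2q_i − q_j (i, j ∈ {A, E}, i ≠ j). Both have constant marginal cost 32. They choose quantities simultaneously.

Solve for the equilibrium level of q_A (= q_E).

19.4

Firm A's profit: π = q_A(129 − 2q_A − q_E) − 32q_A.
∂π/∂q_A = 97 − 4q_A − q_E = 0 ⇒ q_A = 24.25 − 0.25q_E.
By symmetry q_E = q_A; substituting into the reaction function, 1.25q_A = 24.25 and q_A = 19.4.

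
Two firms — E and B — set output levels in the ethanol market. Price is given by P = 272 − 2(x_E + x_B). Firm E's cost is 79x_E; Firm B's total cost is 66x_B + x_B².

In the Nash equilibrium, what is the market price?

153.6

Firm E's profit: π = x_E(272 − 2(x_E + x_B)) − 79x_E.
∂π/∂x_E = 193 − 4x_E − 2x_B = 0, so x_E = 48.25 − 0.5x_B.
For B: ∂π/∂x_B = 206 − 6x_B − 2x_E = 0 ⇒ x_B = 103/3 − (1/3)x_E.
Plugging x_B into E's best response: x_E = 48.25 − 0.5(103/3 − (1/3)x_E) ⇒ (5/6)x_E = 373/12, so x_E = 37.3.
Then x_B = 103/3 − (1/3)·37.3 = 21.9.
Equilibrium price: P = 272 − 2·59.2 = 153.6.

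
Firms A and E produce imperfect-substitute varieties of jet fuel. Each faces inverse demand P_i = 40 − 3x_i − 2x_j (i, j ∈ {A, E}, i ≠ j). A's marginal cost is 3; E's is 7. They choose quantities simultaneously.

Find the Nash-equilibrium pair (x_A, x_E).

Firm A's profit: π = x_A(40 − 3x_A − 2x_E) − 3x_A.
∂π/∂x_A = 37 − 6x_A − 2x_E = 0 ⇒ x_A = 37/6 − (1/3)x_E.
Similarly x_E = 5.5 − (1/3)x_A.
Substituting the second reaction function into the first: x_A = 37/6 − (1/3)(5.5 − (1/3)x_A), which gives (8/9)x_A = 13/3 ⇒ x_A = 4.875.
Then x_E = 5.5 − (1/3)·4.875 = 3.875.

4.875, 3.875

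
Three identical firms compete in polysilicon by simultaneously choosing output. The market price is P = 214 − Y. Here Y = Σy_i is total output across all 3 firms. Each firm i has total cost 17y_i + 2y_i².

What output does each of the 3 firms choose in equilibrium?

A representative firm's profit is π_i = y_i(214 − Y) − 17y_i − 2y_i², with Y = y_i + Σ_{j≠i} y_j.
First-order condition: 197 − 6y_i − Σ_{j≠i} y_j = 0.
With identical firms, set every y_j = y: then 197 − 6y − 2y = 0, i.e. y = 197/8 = 24.625.

24.625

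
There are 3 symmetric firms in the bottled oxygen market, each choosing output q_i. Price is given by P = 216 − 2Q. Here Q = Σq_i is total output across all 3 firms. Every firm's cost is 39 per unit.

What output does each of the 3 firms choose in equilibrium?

A representative firm's profit is π_i = q_i(216 − 2Q) − 39q_i, with Q = q_i + Σ_{j≠i} q_j.
First-order condition: 177 − 4q_i − 2Σ_{j≠i} q_j = 0.
In a symmetric equilibrium every firm chooses the same q, so Σ_{j≠i} q_j = 2q. The condition becomes 177 − 8q = 0, giving q = 177/8 = 22.125.

22.125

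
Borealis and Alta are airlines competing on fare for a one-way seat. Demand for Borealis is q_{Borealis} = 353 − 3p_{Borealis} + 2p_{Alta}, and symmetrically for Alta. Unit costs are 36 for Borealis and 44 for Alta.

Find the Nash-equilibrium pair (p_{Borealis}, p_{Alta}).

116.75, 119.75

Borealis's profit: π = (p_{Borealis} − 36)(353 − 3p_{Borealis} + 2p_{Alta}).
∂π/∂p_{Borealis} = 461 − 6p_{Borealis} + 2p_{Alta} = 0 ⇒ p_{Borealis} = 461/6 + (1/3)p_{Alta}.
Similarly p_{Alta} = 485/6 + (1/3)p_{Borealis}.
Solving the two reaction functions simultaneously: (1 − (1/3)(1/3))p_{Borealis} = 461/6 + (1/3)·(485/6), so (8/9)p_{Borealis} = 934/9 and p_{Borealis} = 116.75.
Then p_{Alta} = 485/6 + (1/3)·116.75 = 119.75.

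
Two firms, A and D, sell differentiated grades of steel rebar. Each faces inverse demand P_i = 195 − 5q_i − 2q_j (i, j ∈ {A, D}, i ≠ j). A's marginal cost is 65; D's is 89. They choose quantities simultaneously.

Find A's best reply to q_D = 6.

11.8

Firm A's profit: π = q_A(195 − 5q_A − 2q_D) − 65q_A.
∂π/∂q_A = 130 − 10q_A − 2q_D = 0 ⇒ q_A = 13 − 0.2q_D.
At q_D = 6: q_A = 13 − 0.2·6 = 11.8.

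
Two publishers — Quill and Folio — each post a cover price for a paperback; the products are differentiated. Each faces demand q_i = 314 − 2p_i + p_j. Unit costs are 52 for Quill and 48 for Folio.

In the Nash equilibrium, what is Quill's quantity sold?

173.6

Quill's profit: π = (p_{Quill} − 52)(314 − 2p_{Quill} + p_{Folio}).
∂π/∂p_{Quill} = 418 − 4p_{Quill} + p_{Folio} = 0 ⇒ p_{Quill} = 104.5 + 0.25p_{Folio}.
Similarly p_{Folio} = 102.5 + 0.25p_{Quill}.
Plugging p_{Folio} into Quill's best response: p_{Quill} = 104.5 + 0.25(102.5 + 0.25p_{Quill}) ⇒ 0.9375p_{Quill} = 130.125, so p_{Quill} = 138.8.
Then p_{Folio} = 102.5 + 0.25·138.8 = 137.2.
q_{Quill} = 314 − 2·138.8 + 137.2 = 173.6.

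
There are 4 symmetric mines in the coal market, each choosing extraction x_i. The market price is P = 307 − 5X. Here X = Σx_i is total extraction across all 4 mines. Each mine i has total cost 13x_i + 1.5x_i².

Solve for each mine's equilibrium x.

10.5

A representative mine's profit is π_i = x_i(307 − 5X) − 13x_i − 1.5x_i², with X = x_i + Σ_{j≠i} x_j.
First-order condition: 294 − 13x_i − 5Σ_{j≠i} x_j = 0.
In a symmetric equilibrium every mine chooses the same x, so Σ_{j≠i} x_j = 3x. The condition becomes 294 − 28x = 0, giving x = 294/28 = 10.5.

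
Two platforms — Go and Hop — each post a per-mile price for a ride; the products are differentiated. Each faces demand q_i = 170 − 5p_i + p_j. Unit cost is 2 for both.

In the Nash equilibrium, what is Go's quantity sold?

Go's profit: π = (p_{Go} − 2)(170 − 5p_{Go} + p_{Hop}).
∂π/∂p_{Go} = 180 − 10p_{Go} + p_{Hop} = 0 ⇒ p_{Go} = 18 + 0.1p_{Hop}.
The game is symmetric, so in equilibrium p_{Hop} = p_{Go}: the reaction function gives 0.9p_{Go} = 18, hence p_{Go} = 20.
q_{Go} = 170 − 5·20 + 20 = 90.

90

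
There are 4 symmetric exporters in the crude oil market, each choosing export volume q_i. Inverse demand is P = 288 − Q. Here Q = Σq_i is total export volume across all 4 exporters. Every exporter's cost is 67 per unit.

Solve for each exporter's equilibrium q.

A representative exporter's profit is π_i = q_i(288 − Q) − 67q_i, with Q = q_i + Σ_{j≠i} q_j.
First-order condition: 221 − 2q_i − Σ_{j≠i} q_j = 0.
Imposing symmetry (q_j = q for all j) turns Σ_{j≠i} q_j into 3q, so 221 = 5q and q = 44.2.

44.2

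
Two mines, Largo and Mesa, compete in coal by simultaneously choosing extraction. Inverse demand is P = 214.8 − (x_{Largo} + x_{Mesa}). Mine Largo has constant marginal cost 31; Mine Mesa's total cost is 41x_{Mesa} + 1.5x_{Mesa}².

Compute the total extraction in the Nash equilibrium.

Mine Largo's profit: π = x_{Largo}(214.8 − (x_{Largo} + x_{Mesa})) − 31x_{Largo}.
∂π/∂x_{Largo} = 183.8 − 2x_{Largo} − x_{Mesa} = 0, so x_{Largo} = 91.9 − 0.5x_{Mesa}.
For Mesa: ∂π/∂x_{Mesa} = 173.8 − 5x_{Mesa} − x_{Largo} = 0 ⇒ x_{Mesa} = 34.76 − 0.2x_{Largo}.
Substituting the second reaction function into the first: x_{Largo} = 91.9 − 0.5(34.76 − 0.2x_{Largo}), which gives 0.9x_{Largo} = 74.52 ⇒ x_{Largo} = 82.8.
Then x_{Mesa} = 34.76 − 0.2·82.8 = 18.2.
Total extraction: 82.8 + 18.2 = 101.

101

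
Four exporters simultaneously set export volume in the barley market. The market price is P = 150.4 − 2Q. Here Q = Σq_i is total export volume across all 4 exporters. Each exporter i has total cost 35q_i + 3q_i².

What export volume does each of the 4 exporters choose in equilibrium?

A representative exporter's profit is π_i = q_i(150.4 − 2Q) − 35q_i − 3q_i², with Q = q_i + Σ_{j≠i} q_j.
First-order condition: 115.4 − 10q_i − 2Σ_{j≠i} q_j = 0.
Imposing symmetry (q_j = q for all j) turns Σ_{j≠i} q_j into 3q, so 115.4 = 16q and q = 7.2125.

7.2125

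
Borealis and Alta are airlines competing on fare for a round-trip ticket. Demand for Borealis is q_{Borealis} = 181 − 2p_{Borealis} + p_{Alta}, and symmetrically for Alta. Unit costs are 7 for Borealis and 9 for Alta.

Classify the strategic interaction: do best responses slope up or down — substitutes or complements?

strategic complements

Borealis's profit: π = (p_{Borealis} − 7)(181 − 2p_{Borealis} + p_{Alta}).
∂π/∂p_{Borealis} = 195 − 4p_{Borealis} + p_{Alta} = 0 ⇒ p_{Borealis} = 48.75 + 0.25p_{Alta}.
The best-response slope dp_{Borealis}/dp_{Alta} = 0.25 > 0: the reaction function is upward-sloping, so the choices are strategic complements.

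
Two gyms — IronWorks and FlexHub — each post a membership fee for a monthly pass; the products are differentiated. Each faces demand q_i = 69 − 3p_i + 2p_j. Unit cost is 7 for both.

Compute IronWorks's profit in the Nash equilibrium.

720.75

IronWorks's profit: π = (p_{IronWorks} − 7)(69 − 3p_{IronWorks} + 2p_{FlexHub}).
∂π/∂p_{IronWorks} = 90 − 6p_{IronWorks} + 2p_{FlexHub} = 0 ⇒ p_{IronWorks} = 15 + (1/3)p_{FlexHub}.
The game is symmetric, so in equilibrium p_{FlexHub} = p_{IronWorks}: the reaction function gives (2/3)p_{IronWorks} = 15, hence p_{IronWorks} = 22.5.
q_{IronWorks} = 69 − 3·22.5 + 2·22.5 = 46.5.
Profit = (22.5 − 7)·46.5 = 720.75.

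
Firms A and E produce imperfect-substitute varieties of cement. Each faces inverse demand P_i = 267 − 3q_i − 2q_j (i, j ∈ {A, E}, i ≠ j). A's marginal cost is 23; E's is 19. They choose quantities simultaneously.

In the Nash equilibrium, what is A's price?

113.75

Firm A's profit: π = q_A(267 − 3q_A − 2q_E) − 23q_A.
∂π/∂q_A = 244 − 6q_A − 2q_E = 0 ⇒ q_A = 122/3 − (1/3)q_E.
Similarly q_E = 124/3 − (1/3)q_A.
Solving the two reaction functions simultaneously: (1 − (−1/3)(−1/3))q_A = 122/3 − (1/3)·(124/3), so (8/9)q_A = 242/9 and q_A = 30.25.
Then q_E = 124/3 − (1/3)·30.25 = 31.25.
P_A = 267 − 3·30.25 − 2·31.25 = 113.75.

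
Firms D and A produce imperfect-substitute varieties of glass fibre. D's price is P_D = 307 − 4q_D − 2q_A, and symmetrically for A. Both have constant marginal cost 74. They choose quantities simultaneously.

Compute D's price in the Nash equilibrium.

167.2

Firm D's profit: π = q_D(307 − 4q_D − 2q_A) − 74q_D.
∂π/∂q_D = 233 − 8q_D − 2q_A = 0 ⇒ q_D = 29.125 − 0.25q_A.
The game is symmetric, so in equilibrium q_A = q_D: the reaction function gives 1.25q_D = 29.125, hence q_D = 23.3.
P_D = 307 − 4·23.3 − 2·23.3 = 167.2.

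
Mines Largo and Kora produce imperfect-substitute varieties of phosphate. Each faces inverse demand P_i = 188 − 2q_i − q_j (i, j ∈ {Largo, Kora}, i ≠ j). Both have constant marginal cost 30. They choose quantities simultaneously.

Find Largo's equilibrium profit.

Mine Largo's profit: π = q_{Largo}(188 − 2q_{Largo} − q_{Kora}) − 30q_{Largo}.
∂π/∂q_{Largo} = 158 − 4q_{Largo} − q_{Kora} = 0 ⇒ q_{Largo} = 39.5 − 0.25q_{Kora}.
By symmetry q_{Kora} = q_{Largo}; substituting into the reaction function, 1.25q_{Largo} = 39.5 and q_{Largo} = 31.6.
P_{Largo} = 188 − 2·31.6 − 31.6 = 93.2.
Profit = (93.2 − 30)·31.6 = 1997.12.

1997.12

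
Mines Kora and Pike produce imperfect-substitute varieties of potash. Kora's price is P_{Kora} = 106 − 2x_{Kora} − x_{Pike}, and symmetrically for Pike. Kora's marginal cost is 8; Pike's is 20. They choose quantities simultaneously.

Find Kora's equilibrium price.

Mine Kora's profit: π = x_{Kora}(106 − 2x_{Kora} − x_{Pike}) − 8x_{Kora}.
∂π/∂x_{Kora} = 98 − 4x_{Kora} − x_{Pike} = 0 ⇒ x_{Kora} = 24.5 − 0.25x_{Pike}.
Similarly x_{Pike} = 21.5 − 0.25x_{Kora}.
Plugging x_{Pike} into Kora's best response: x_{Kora} = 24.5 − 0.25(21.5 − 0.25x_{Kora}) ⇒ 0.9375x_{Kora} = 19.125, so x_{Kora} = 20.4.
Then x_{Pike} = 21.5 − 0.25·20.4 = 16.4.
P_{Kora} = 106 − 2·20.4 − 16.4 = 48.8.

48.8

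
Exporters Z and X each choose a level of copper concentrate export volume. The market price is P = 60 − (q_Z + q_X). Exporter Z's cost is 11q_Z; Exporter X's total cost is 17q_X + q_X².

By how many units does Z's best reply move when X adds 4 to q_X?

Exporter Z's profit: π = q_Z(60 − (q_Z + q_X)) − 11q_Z.
∂π/∂q_Z = 49 − 2q_Z − q_X = 0, so q_Z = 24.5 − 0.5q_X.
The reaction-function slope is −0.5, so a 4-unit rise in q_X moves q_Z by −0.5 × 4 = −2. Z's best response falls — the actions are strategic substitutes.

-2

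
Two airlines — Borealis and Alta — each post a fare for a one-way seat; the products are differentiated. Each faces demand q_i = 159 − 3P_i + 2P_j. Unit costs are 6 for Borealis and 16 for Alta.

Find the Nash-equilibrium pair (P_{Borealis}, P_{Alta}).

Borealis's profit: π = (P_{Borealis} − 6)(159 − 3P_{Borealis} + 2P_{Alta}).
∂π/∂P_{Borealis} = 177 − 6P_{Borealis} + 2P_{Alta} = 0 ⇒ P_{Borealis} = 29.5 + (1/3)P_{Alta}.
Similarly P_{Alta} = 34.5 + (1/3)P_{Borealis}.
Solving the two reaction functions simultaneously: (1 − (1/3)(1/3))P_{Borealis} = 29.5 + (1/3)·34.5, so (8/9)P_{Borealis} = 41 and P_{Borealis} = 46.125.
Then P_{Alta} = 34.5 + (1/3)·46.125 = 49.875.

46.125, 49.875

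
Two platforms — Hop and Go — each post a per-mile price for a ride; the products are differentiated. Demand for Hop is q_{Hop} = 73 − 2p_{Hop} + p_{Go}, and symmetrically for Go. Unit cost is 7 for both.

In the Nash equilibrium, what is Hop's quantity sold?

44

Hop's profit: π = (p_{Hop} − 7)(73 − 2p_{Hop} + p_{Go}).
∂π/∂p_{Hop} = 87 − 4p_{Hop} + p_{Go} = 0 ⇒ p_{Hop} = 21.75 + 0.25p_{Go}.
By symmetry p_{Go} = p_{Hop}; substituting into the reaction function, 0.75p_{Hop} = 21.75 and p_{Hop} = 29.
q_{Hop} = 73 − 2·29 + 29 = 44.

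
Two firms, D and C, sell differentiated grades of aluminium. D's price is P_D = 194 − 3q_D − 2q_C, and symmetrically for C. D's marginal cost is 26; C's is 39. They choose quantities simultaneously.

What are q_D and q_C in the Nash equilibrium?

21.8125, 18.5625

Firm D's profit: π = q_D(194 − 3q_D − 2q_C) − 26q_D.
∂π/∂q_D = 168 − 6q_D − 2q_C = 0 ⇒ q_D = 28 − (1/3)q_C.
Similarly q_C = 155/6 − (1/3)q_D.
Substituting the second reaction function into the first: q_D = 28 − (1/3)(155/6 − (1/3)q_D), which gives (8/9)q_D = 349/18 ⇒ q_D = 21.8125.
Then q_C = 155/6 − (1/3)·21.8125 = 18.5625.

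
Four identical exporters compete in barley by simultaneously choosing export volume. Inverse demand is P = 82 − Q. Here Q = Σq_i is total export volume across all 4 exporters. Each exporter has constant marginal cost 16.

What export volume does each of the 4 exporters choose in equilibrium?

13.2

A representative exporter's profit is π_i = q_i(82 − Q) − 16q_i, with Q = q_i + Σ_{j≠i} q_j.
First-order condition: 66 − 2q_i − Σ_{j≠i} q_j = 0.
Imposing symmetry (q_j = q for all j) turns Σ_{j≠i} q_j into 3q, so 66 = 5q and q = 13.2.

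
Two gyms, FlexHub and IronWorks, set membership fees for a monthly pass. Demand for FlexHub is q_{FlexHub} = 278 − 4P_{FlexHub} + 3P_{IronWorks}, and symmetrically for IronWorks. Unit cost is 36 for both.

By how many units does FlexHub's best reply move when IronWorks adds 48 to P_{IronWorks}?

FlexHub's profit: π = (P_{FlexHub} − 36)(278 − 4P_{FlexHub} + 3P_{IronWorks}).
∂π/∂P_{FlexHub} = 422 − 8P_{FlexHub} + 3P_{IronWorks} = 0 ⇒ P_{FlexHub} = 52.75 + 0.375P_{IronWorks}.
The reaction-function slope is 0.375, so a 48-unit rise in P_{IronWorks} moves P_{FlexHub} by 0.375 × 48 = 18. FlexHub's best response rises — the actions are strategic complements.

18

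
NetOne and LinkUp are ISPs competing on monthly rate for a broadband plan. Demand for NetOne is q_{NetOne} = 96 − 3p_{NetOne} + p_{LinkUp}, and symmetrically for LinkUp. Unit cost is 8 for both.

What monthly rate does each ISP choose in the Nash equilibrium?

24

NetOne's profit: π = (p_{NetOne} − 8)(96 − 3p_{NetOne} + p_{LinkUp}).
∂π/∂p_{NetOne} = 120 − 6p_{NetOne} + p_{LinkUp} = 0 ⇒ p_{NetOne} = 20 + (1/6)p_{LinkUp}.
The game is symmetric, so in equilibrium p_{LinkUp} = p_{NetOne}: the reaction function gives (5/6)p_{NetOne} = 20, hence p_{NetOne} = 24.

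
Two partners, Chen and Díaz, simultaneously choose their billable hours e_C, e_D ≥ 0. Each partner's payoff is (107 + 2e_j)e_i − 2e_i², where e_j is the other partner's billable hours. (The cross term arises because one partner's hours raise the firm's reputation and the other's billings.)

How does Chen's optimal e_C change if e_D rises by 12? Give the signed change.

Chen's payoff is (107 + 2e_D)e_C − 2e_C².
∂π/∂e_C = 107 + 2e_D − 4e_C = 0, so e_C = 26.75 + 0.5e_D.
The reaction-function slope is 0.5, so a 12-unit rise in e_D moves e_C by 0.5 × 12 = 6. Chen's best response rises — the actions are strategic complements.

6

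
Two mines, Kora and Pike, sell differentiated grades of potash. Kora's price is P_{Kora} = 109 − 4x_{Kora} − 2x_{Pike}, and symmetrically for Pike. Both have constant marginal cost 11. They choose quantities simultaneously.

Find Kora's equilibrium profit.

384.16

Mine Kora's profit: π = x_{Kora}(109 − 4x_{Kora} − 2x_{Pike}) − 11x_{Kora}.
∂π/∂x_{Kora} = 98 − 8x_{Kora} − 2x_{Pike} = 0 ⇒ x_{Kora} = 12.25 − 0.25x_{Pike}.
By symmetry x_{Pike} = x_{Kora}; substituting into the reaction function, 1.25x_{Kora} = 12.25 and x_{Kora} = 9.8.
P_{Kora} = 109 − 4·9.8 − 2·9.8 = 50.2.
Profit = (50.2 − 11)·9.8 = 384.16.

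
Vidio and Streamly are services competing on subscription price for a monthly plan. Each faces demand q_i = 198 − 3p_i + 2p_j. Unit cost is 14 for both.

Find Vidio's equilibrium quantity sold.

Vidio's profit: π = (p_{Vidio} − 14)(198 − 3p_{Vidio} + 2p_{Streamly}).
∂π/∂p_{Vidio} = 240 − 6p_{Vidio} + 2p_{Streamly} = 0 ⇒ p_{Vidio} = 40 + (1/3)p_{Streamly}.
The game is symmetric, so in equilibrium p_{Streamly} = p_{Vidio}: the reaction function gives (2/3)p_{Vidio} = 40, hence p_{Vidio} = 60.
q_{Vidio} = 198 − 3·60 + 2·60 = 138.

138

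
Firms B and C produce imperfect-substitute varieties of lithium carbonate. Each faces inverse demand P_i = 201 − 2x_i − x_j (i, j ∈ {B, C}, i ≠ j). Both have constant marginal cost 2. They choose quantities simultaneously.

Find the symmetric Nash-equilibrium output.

39.8

Firm B's profit: π = x_B(201 − 2x_B − x_C) − 2x_B.
∂π/∂x_B = 199 − 4x_B − x_C = 0 ⇒ x_B = 49.75 − 0.25x_C.
The game is symmetric, so in equilibrium x_C = x_B: the reaction function gives 1.25x_B = 49.75, hence x_B = 39.8.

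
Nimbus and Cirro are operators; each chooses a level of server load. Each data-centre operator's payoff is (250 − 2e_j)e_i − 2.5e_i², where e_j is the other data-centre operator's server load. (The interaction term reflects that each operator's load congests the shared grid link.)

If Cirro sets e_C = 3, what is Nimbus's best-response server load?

48.8

Nimbus's payoff is (250 − 2e_C)e_N − 2.5e_N².
∂π/∂e_N = 250 − 2e_C − 5e_N = 0, so e_N = 50 − 0.4e_C.
At e_C = 3: e_N = 50 − 0.4·3 = 48.8.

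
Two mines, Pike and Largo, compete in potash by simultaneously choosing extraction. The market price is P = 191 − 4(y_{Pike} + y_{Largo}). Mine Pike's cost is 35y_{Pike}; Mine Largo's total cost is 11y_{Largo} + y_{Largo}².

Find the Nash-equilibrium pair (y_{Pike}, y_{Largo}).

13.125, 12.75

Mine Pike's profit: π = y_{Pike}(191 − 4(y_{Pike} + y_{Largo})) − 35y_{Pike}.
∂π/∂y_{Pike} = 156 − 8y_{Pike} − 4y_{Largo} = 0, so y_{Pike} = 19.5 − 0.5y_{Largo}.
For Largo: ∂π/∂y_{Largo} = 180 − 10y_{Largo} − 4y_{Pike} = 0 ⇒ y_{Largo} = 18 − 0.4y_{Pike}.
Plugging y_{Largo} into Pike's best response: y_{Pike} = 19.5 − 0.5(18 − 0.4y_{Pike}) ⇒ 0.8y_{Pike} = 10.5, so y_{Pike} = 13.125.
Then y_{Largo} = 18 − 0.4·13.125 = 12.75.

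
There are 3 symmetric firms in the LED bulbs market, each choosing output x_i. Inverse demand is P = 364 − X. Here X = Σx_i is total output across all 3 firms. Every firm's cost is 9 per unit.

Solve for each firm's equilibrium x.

88.75

A representative firm's profit is π_i = x_i(364 − X) − 9x_i, with X = x_i + Σ_{j≠i} x_j.
First-order condition: 355 − 2x_i − Σ_{j≠i} x_j = 0.
With identical firms, set every x_j = x: then 355 − 2x − 2x = 0, i.e. x = 355/4 = 88.75.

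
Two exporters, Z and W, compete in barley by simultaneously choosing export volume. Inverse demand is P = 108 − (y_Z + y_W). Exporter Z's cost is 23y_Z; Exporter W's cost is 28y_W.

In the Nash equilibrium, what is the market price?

Exporter Z's profit: π = y_Z(108 − (y_Z + y_W)) − 23y_Z.
∂π/∂y_Z = 85 − 2y_Z − y_W = 0, so y_Z = 42.5 − 0.5y_W.
By the same steps for W: y_W = 40 − 0.5y_Z.
Solving the two reaction functions simultaneously: (1 − (−0.5)(−0.5))y_Z = 42.5 − 0.5·40, so 0.75y_Z = 22.5 and y_Z = 30.
Then y_W = 40 − 0.5·30 = 25.
Equilibrium price: P = 108 − 55 = 53.

53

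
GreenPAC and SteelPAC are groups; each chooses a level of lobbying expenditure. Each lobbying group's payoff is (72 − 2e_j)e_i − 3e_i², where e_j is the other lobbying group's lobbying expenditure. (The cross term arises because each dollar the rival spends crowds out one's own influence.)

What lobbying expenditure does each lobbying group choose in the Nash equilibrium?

GreenPAC's payoff is (72 − 2e_S)e_G − 3e_G².
∂π/∂e_G = 72 − 2e_S − 6e_G = 0, so e_G = 12 − (1/3)e_S.
The game is symmetric, so in equilibrium e_S = e_G: the reaction function gives (4/3)e_G = 12, hence e_G = 9.

9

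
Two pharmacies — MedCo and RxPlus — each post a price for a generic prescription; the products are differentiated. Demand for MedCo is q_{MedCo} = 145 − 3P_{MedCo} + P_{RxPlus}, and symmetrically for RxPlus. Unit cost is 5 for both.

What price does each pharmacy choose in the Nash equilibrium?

32

MedCo's profit: π = (P_{MedCo} − 5)(145 − 3P_{MedCo} + P_{RxPlus}).
∂π/∂P_{MedCo} = 160 − 6P_{MedCo} + P_{RxPlus} = 0 ⇒ P_{MedCo} = 80/3 + (1/6)P_{RxPlus}.
Setting P_{MedCo} = P_{RxPlus} in the reaction function: P_{MedCo} = 80/3 + (1/6)P_{MedCo}, so P_{MedCo} = (80/3) / (5/6) = 32.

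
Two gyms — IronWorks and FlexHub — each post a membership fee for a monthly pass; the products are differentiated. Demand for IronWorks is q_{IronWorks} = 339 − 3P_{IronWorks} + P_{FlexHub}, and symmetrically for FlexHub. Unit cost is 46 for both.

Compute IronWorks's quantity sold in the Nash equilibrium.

148.2

IronWorks's profit: π = (P_{IronWorks} − 46)(339 − 3P_{IronWorks} + P_{FlexHub}).
∂π/∂P_{IronWorks} = 477 − 6P_{IronWorks} + P_{FlexHub} = 0 ⇒ P_{IronWorks} = 79.5 + (1/6)P_{FlexHub}.
Setting P_{IronWorks} = P_{FlexHub} in the reaction function: P_{IronWorks} = 79.5 + (1/6)P_{IronWorks}, so P_{IronWorks} = 79.5 / (5/6) = 95.4.
q_{IronWorks} = 339 − 3·95.4 + 95.4 = 148.2.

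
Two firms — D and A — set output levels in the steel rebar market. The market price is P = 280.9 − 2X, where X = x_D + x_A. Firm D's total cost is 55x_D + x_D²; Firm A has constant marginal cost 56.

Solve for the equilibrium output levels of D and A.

22.69, 44.88

Firm D's profit: π = x_D(280.9 − 2(x_D + x_A)) − 55x_D − x_D².
∂π/∂x_D = 225.9 − 6x_D − 2x_A = 0, so x_D = 37.65 − (1/3)x_A.
For A: ∂π/∂x_A = 224.9 − 4x_A − 2x_D = 0 ⇒ x_A = 56.225 − 0.5x_D.
Substituting the second reaction function into the first: x_D = 37.65 − (1/3)(56.225 − 0.5x_D), which gives (5/6)x_D = 2269/120 ⇒ x_D = 22.69.
Then x_A = 56.225 − 0.5·22.69 = 44.88.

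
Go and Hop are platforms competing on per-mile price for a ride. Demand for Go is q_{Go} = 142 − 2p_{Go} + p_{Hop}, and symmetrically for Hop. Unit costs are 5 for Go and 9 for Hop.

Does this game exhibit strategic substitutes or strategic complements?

strategic complements

Go's profit: π = (p_{Go} − 5)(142 − 2p_{Go} + p_{Hop}).
∂π/∂p_{Go} = 152 − 4p_{Go} + p_{Hop} = 0 ⇒ p_{Go} = 38 + 0.25p_{Hop}.
The best-response slope dp_{Go}/dp_{Hop} = 0.25 > 0: the reaction function is upward-sloping, so the choices are strategic complements.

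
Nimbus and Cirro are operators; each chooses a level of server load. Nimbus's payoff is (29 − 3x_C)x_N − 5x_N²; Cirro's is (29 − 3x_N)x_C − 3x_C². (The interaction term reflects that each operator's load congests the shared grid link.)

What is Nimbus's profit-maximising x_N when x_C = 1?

Expanding Nimbus's payoff: 29x_N − 3x_Cx_N − 5x_N².
∂π/∂x_N = 29 − 3x_C − 10x_N = 0, so x_N = 2.9 − 0.3x_C.
At x_C = 1: x_N = 2.9 − 0.3·1 = 2.6.

2.6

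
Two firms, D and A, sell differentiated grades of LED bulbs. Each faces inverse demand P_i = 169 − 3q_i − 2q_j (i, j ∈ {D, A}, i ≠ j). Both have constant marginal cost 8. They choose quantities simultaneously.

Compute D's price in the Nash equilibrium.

Firm D's profit: π = q_D(169 − 3q_D − 2q_A) − 8q_D.
∂π/∂q_D = 161 − 6q_D − 2q_A = 0 ⇒ q_D = 161/6 − (1/3)q_A.
By symmetry q_A = q_D; substituting into the reaction function, (4/3)q_D = 161/6 and q_D = 20.125.
P_D = 169 − 3·20.125 − 2·20.125 = 68.375.

68.375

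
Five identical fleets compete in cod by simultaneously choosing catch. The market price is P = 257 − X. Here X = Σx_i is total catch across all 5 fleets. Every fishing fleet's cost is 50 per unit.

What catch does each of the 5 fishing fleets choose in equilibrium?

A representative fishing fleet's profit is π_i = x_i(257 − X) − 50x_i, with X = x_i + Σ_{j≠i} x_j.
First-order condition: 207 − 2x_i − Σ_{j≠i} x_j = 0.
With identical fishing fleets, set every x_j = x: then 207 − 2x − 4x = 0, i.e. x = 207/6 = 34.5.

34.5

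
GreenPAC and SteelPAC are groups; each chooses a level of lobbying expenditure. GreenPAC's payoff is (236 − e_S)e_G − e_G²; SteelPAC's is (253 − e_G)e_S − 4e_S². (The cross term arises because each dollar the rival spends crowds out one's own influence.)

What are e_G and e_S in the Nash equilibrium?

Expanding GreenPAC's payoff: 236e_G − e_Se_G − e_G².
∂π/∂e_G = 236 − e_S − 2e_G = 0, so e_G = 118 − 0.5e_S.
Likewise for SteelPAC: e_S = 31.625 − 0.125e_G.
Substituting the second reaction function into the first: e_G = 118 − 0.5(31.625 − 0.125e_G), which gives 0.9375e_G = 102.1875 ⇒ e_G = 109.
Then e_S = 31.625 − 0.125·109 = 18.

109, 18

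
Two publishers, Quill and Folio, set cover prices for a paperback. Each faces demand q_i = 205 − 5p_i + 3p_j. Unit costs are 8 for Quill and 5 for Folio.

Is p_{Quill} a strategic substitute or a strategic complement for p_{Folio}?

Quill's profit: π = (p_{Quill} − 8)(205 − 5p_{Quill} + 3p_{Folio}).
∂π/∂p_{Quill} = 245 − 10p_{Quill} + 3p_{Folio} = 0 ⇒ p_{Quill} = 24.5 + 0.3p_{Folio}.
The best-response slope dp_{Quill}/dp_{Folio} = 0.3 > 0: the reaction function is upward-sloping, so the choices are strategic complements.

strategic complements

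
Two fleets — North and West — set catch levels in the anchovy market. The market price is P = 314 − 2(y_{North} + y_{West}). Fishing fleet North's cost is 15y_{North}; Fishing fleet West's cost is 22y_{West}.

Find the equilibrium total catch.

98.5

Fishing fleet North's profit: π = y_{North}(314 − 2(y_{North} + y_{West})) − 15y_{North}.
∂π/∂y_{North} = 299 − 4y_{North} − 2y_{West} = 0, so y_{North} = 74.75 − 0.5y_{West}.
By the same steps for West: y_{West} = 73 − 0.5y_{North}.
Solving the two reaction functions simultaneously: (1 − (−0.5)(−0.5))y_{North} = 74.75 − 0.5·73, so 0.75y_{North} = 38.25 and y_{North} = 51.
Then y_{West} = 73 − 0.5·51 = 47.5.
Total catch: 51 + 47.5 = 98.5.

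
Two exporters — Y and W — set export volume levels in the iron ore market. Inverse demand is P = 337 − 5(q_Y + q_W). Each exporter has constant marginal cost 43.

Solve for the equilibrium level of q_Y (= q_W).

Exporter Y's profit: π = q_Y(337 − 5(q_Y + q_W)) − 43q_Y.
∂π/∂q_Y = 294 − 10q_Y − 5q_W = 0, so q_Y = 29.4 − 0.5q_W.
By symmetry q_W = q_Y; substituting into the reaction function, 1.5q_Y = 29.4 and q_Y = 19.6.

19.6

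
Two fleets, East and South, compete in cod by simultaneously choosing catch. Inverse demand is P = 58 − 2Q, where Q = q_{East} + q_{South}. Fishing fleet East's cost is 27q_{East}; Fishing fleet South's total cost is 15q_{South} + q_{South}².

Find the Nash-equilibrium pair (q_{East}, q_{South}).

Fishing fleet East's profit: π = q_{East}(58 − 2(q_{East} + q_{South})) − 27q_{East}.
∂π/∂q_{East} = 31 − 4q_{East} − 2q_{South} = 0, so q_{East} = 7.75 − 0.5q_{South}.
For South: ∂π/∂q_{South} = 43 − 6q_{South} − 2q_{East} = 0 ⇒ q_{South} = 43/6 − (1/3)q_{East}.
Plugging q_{South} into East's best response: q_{East} = 7.75 − 0.5(43/6 − (1/3)q_{East}) ⇒ (5/6)q_{East} = 25/6, so q_{East} = 5.
Then q_{South} = 43/6 − (1/3)·5 = 5.5.

5, 5.5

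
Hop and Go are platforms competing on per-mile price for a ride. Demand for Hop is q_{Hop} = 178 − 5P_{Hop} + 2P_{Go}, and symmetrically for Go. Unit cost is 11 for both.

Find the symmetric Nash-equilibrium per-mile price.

Hop's profit: π = (P_{Hop} − 11)(178 − 5P_{Hop} + 2P_{Go}).
∂π/∂P_{Hop} = 233 − 10P_{Hop} + 2P_{Go} = 0 ⇒ P_{Hop} = 23.3 + 0.2P_{Go}.
By symmetry P_{Go} = P_{Hop}; substituting into the reaction function, 0.8P_{Hop} = 23.3 and P_{Hop} = 29.125.

29.125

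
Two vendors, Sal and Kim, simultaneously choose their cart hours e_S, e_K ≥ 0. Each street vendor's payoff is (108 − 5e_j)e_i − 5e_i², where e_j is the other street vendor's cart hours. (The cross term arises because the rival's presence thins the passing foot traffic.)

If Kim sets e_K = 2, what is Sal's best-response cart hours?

Sal's payoff is (108 − 5e_K)e_S − 5e_S².
∂π/∂e_S = 108 − 5e_K − 10e_S = 0, so e_S = 10.8 − 0.5e_K.
At e_K = 2: e_S = 10.8 − 0.5·2 = 9.8.

9.8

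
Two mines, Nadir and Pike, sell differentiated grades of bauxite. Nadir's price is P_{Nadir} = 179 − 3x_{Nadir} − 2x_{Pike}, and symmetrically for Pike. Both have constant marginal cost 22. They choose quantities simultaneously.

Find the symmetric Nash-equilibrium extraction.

Mine Nadir's profit: π = x_{Nadir}(179 − 3x_{Nadir} − 2x_{Pike}) − 22x_{Nadir}.
∂π/∂x_{Nadir} = 157 − 6x_{Nadir} − 2x_{Pike} = 0 ⇒ x_{Nadir} = 157/6 − (1/3)x_{Pike}.
By symmetry x_{Pike} = x_{Nadir}; substituting into the reaction function, (4/3)x_{Nadir} = 157/6 and x_{Nadir} = 19.625.

19.625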